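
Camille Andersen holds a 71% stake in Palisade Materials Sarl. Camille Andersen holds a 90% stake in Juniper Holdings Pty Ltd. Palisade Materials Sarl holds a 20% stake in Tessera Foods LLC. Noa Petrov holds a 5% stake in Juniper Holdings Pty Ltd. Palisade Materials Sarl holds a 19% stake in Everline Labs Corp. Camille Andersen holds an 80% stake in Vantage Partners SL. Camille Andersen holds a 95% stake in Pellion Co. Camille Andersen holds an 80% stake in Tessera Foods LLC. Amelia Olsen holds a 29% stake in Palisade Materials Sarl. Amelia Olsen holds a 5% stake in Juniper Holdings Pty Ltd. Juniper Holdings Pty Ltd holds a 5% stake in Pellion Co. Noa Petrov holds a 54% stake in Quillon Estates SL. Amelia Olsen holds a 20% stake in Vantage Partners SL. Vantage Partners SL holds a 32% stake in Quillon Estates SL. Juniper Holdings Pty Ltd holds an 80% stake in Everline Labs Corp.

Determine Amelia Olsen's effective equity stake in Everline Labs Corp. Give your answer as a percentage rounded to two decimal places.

Amelia reaches Everline along 2 paths.
Via Juniper: 5% × 80% = 4%.
Via Palisade: 29% × 19% = 5.51%.
Total: 4% + 5.51% = 9.51%.

9.51%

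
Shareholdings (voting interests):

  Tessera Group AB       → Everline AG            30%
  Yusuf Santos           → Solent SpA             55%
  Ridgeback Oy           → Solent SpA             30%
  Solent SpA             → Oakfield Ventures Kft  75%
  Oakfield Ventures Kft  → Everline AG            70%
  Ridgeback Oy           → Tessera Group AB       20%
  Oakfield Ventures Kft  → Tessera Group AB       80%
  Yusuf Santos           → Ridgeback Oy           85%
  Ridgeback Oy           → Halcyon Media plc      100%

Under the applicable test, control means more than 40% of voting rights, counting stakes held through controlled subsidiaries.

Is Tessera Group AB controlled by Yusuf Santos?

Yusuf holds 85% of Ridgeback, so Yusuf controls Ridgeback.
Yusuf and Ridgeback together hold 55% + 30% = 85% of Solent, so Yusuf controls Solent.
Solent holds 75% of Oakfield, so Yusuf controls Oakfield.
Ridgeback and Oakfield together hold 20% + 80% = 100% of Tessera, so Yusuf controls Tessera.

Yes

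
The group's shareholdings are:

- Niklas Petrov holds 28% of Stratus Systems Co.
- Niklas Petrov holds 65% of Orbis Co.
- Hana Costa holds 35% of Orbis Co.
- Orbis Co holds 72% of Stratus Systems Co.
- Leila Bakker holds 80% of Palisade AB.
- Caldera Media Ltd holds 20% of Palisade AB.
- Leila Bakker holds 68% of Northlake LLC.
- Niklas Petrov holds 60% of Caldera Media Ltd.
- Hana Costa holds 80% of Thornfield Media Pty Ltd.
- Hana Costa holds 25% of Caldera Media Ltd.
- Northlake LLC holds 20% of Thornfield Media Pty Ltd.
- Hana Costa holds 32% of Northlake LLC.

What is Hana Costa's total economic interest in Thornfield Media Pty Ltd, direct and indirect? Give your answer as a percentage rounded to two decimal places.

Hana reaches Thornfield along 2 paths.
Via Northlake: 32% × 20% = 6.4%.
Direct stake: 80% = 80%.
Total: 6.4% + 80% = 86.4%.
Rounded: 86.40%.

86.40%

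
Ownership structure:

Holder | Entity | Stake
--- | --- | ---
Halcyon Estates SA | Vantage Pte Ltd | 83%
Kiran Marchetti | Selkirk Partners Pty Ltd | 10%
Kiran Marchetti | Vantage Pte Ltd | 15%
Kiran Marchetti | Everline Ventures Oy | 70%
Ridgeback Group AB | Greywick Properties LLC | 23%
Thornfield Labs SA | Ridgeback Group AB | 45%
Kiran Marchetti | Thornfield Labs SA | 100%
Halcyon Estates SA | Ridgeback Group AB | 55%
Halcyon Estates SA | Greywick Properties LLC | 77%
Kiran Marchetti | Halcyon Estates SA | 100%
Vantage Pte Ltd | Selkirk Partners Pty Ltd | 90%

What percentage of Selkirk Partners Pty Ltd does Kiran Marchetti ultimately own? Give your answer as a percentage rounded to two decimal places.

98.20%

Kiran reaches Selkirk along 3 paths.
Via Halcyon → Vantage: 100% × 83% × 90% = 74.7%.
Via Vantage: 15% × 90% = 13.5%.
Direct stake: 10% = 10%.
Total: 74.7% + 13.5% + 10% = 98.2%.
Rounded: 98.20%.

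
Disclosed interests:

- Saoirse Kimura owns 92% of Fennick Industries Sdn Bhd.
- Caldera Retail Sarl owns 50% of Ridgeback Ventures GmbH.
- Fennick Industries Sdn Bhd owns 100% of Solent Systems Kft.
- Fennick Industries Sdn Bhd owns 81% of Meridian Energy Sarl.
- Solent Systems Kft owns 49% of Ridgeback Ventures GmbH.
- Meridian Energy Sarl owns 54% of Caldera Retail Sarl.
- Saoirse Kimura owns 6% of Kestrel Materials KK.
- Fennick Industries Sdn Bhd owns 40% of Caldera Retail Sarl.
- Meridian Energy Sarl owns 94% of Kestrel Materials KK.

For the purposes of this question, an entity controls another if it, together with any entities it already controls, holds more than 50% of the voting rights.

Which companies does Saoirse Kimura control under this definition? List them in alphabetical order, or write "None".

Caldera Retail Sarl, Fennick Industries Sdn Bhd, Kestrel Materials KK, Meridian Energy Sarl, Ridgeback Ventures GmbH, Solent Systems Kft

Saoirse holds 92% of Fennick, so Saoirse controls Fennick.
Fennick holds 81% of Meridian, so Saoirse controls Meridian.
Meridian and Fennick together hold 54% + 40% = 94% of Caldera, so Saoirse controls Caldera.
Saoirse and Meridian together hold 6% + 94% = 100% of Kestrel, so Saoirse controls Kestrel.
Fennick holds 100% of Solent, so Saoirse controls Solent.
Solent and Caldera together hold 49% + 50% = 99% of Ridgeback, so Saoirse controls Ridgeback.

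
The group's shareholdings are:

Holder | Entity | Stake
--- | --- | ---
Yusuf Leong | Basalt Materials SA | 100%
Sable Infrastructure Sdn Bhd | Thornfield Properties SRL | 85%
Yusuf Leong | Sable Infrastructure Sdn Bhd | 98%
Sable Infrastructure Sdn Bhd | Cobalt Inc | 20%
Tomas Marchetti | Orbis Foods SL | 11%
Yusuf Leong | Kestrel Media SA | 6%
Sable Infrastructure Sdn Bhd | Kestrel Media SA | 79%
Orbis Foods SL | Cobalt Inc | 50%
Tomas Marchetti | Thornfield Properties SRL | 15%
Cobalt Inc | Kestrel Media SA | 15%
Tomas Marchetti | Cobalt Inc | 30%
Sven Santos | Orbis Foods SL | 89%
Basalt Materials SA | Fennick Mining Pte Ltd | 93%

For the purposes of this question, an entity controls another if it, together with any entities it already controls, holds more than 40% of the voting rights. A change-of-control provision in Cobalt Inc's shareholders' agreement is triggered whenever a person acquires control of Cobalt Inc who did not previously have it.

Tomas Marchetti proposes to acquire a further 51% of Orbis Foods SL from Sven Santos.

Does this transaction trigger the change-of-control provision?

Yes

The purchase adds only to Tomas's holdings (Sven's stake shrinks), so Tomas is the only person who could newly come to control Cobalt.
Tomas's largest direct stake is 30% in Cobalt, which does not meet the threshold, so Tomas controls no company.
In Cobalt, Tomas's side holds only 30%, not > 40%.
So before the transaction, Tomas does not control Cobalt.
After the purchase, Tomas's direct stake in Orbis rises to 11% + 51% = 62%, and Sven's stake falls to 38%.
Tomas holds 62% of Orbis, so Tomas controls Orbis.
Orbis and Tomas together hold 50% + 30% = 80% of Cobalt, so Tomas controls Cobalt.
Tomas did not control Cobalt before and does after, so the clause is triggered.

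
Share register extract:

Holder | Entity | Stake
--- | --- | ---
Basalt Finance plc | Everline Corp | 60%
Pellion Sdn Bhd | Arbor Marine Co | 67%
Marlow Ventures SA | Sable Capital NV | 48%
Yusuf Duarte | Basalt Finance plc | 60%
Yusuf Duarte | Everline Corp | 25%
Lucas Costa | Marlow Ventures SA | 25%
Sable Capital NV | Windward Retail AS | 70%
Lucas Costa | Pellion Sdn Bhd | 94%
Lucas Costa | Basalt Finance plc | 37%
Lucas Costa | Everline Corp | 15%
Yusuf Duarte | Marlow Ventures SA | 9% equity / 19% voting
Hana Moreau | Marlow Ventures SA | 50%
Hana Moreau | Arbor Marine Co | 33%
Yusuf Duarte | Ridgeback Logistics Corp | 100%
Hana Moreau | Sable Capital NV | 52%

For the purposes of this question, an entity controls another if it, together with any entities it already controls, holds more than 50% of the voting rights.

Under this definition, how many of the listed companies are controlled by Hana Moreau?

Hana holds 52% of Sable, so Hana controls Sable.
Sable holds 70% of Windward, so Hana controls Windward.
No other company's threshold is met.
Hana controls 2 companies.

2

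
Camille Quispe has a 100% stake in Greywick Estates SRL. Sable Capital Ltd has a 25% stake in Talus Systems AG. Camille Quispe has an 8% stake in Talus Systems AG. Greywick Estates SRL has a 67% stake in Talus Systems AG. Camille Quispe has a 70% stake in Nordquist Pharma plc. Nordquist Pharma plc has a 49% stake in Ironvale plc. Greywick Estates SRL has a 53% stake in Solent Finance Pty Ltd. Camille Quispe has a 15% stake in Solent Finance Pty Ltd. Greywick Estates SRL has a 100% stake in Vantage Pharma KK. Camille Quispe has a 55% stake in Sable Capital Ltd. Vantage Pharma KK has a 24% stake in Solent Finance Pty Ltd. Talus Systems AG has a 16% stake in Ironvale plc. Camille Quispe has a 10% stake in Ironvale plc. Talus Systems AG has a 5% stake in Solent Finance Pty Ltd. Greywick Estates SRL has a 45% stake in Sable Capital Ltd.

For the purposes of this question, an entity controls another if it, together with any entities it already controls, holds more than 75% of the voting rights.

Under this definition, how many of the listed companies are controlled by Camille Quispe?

Camille holds 100% of Greywick, so Camille controls Greywick.
Camille and Greywick together hold 55% + 45% = 100% of Sable, so Camille controls Sable.
Camille and Sable and Greywick together hold 8% + 25% + 67% = 100% of Talus, so Camille controls Talus.
Greywick holds 100% of Vantage, so Camille controls Vantage.
Camille and Greywick and Vantage and Talus together hold 15% + 53% + 24% + 5% = 97% of Solent, so Camille controls Solent.
No other company's threshold is met.
Camille controls 5 companies.

5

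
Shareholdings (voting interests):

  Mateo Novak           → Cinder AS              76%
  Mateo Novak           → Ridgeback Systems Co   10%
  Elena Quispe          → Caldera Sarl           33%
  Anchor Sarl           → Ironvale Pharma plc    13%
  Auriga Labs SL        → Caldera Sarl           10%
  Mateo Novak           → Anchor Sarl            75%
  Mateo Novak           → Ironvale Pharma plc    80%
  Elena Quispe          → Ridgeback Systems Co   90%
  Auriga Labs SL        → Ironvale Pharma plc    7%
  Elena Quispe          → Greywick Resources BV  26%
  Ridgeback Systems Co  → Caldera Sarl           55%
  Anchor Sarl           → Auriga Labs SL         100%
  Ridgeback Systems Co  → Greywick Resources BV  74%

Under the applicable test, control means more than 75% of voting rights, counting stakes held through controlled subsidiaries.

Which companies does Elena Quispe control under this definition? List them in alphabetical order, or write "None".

Caldera Sarl, Greywick Resources BV, Ridgeback Systems Co

Elena holds 90% of Ridgeback, so Elena controls Ridgeback.
Ridgeback and Elena together hold 55% + 33% = 88% of Caldera, so Elena controls Caldera.
Ridgeback and Elena together hold 74% + 26% = 100% of Greywick, so Elena controls Greywick.
No other company's threshold is met.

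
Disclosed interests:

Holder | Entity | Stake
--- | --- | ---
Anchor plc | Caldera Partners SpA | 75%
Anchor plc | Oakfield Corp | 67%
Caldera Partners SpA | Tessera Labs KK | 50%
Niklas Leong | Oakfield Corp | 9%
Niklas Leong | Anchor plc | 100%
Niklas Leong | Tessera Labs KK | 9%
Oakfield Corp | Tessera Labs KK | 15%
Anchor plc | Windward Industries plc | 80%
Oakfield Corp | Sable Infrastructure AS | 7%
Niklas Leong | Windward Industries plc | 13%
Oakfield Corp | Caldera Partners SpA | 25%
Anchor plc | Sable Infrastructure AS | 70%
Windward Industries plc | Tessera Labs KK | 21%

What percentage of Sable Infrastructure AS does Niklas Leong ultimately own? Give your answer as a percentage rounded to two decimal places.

Niklas reaches Sable along 3 paths.
Via Anchor: 100% × 70% = 70%.
Via Anchor → Oakfield: 100% × 67% × 7% = 4.69%.
Via Oakfield: 9% × 7% = 0.63%.
Total: 70% + 4.69% + 0.63% = 75.32%.

75.32%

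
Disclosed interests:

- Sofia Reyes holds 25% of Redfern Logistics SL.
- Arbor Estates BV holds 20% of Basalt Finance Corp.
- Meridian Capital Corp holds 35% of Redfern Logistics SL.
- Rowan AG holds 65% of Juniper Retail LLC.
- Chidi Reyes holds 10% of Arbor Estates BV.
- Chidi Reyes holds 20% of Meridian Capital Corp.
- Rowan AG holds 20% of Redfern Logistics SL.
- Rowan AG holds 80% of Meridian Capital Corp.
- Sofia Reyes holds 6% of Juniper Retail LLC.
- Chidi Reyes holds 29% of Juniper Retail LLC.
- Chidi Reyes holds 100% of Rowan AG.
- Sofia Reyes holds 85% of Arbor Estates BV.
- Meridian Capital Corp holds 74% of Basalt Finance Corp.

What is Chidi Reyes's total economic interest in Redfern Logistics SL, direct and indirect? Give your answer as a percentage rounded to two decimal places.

55.00%

Chidi reaches Redfern along 3 paths.
Via Rowan: 100% × 20% = 20%.
Via Rowan → Meridian: 100% × 80% × 35% = 28%.
Via Meridian: 20% × 35% = 7%.
Total: 20% + 28% + 7% = 55%.
Rounded: 55.00%.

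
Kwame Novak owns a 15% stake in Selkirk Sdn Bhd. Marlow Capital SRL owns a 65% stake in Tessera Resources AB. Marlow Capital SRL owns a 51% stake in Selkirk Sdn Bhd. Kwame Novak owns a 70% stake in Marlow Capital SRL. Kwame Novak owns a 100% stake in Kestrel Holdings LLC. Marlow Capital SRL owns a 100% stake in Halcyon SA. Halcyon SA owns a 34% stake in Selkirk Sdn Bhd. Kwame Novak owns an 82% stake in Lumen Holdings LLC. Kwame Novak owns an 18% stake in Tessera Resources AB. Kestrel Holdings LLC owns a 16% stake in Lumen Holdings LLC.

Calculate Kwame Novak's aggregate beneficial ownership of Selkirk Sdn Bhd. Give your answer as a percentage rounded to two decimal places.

74.50%

Kwame reaches Selkirk along 3 paths.
Via Marlow → Halcyon: 70% × 100% × 34% = 23.8%.
Via Marlow: 70% × 51% = 35.7%.
Direct stake: 15% = 15%.
Total: 23.8% + 35.7% + 15% = 74.5%.
Rounded: 74.50%.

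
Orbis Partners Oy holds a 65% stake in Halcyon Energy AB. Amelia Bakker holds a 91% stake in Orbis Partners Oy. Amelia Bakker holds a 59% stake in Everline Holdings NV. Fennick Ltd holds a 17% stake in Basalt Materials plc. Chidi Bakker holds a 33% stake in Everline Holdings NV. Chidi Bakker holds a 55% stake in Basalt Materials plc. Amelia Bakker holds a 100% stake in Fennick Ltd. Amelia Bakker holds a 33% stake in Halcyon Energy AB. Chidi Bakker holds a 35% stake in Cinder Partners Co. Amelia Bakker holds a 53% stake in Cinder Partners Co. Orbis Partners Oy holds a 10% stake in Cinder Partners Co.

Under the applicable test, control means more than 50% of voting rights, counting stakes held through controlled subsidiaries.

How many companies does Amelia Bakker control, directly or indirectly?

Amelia holds 91% of Orbis, so Amelia controls Orbis.
Amelia and Orbis together hold 53% + 10% = 63% of Cinder, so Amelia controls Cinder.
Orbis and Amelia together hold 65% + 33% = 98% of Halcyon, so Amelia controls Halcyon.
Amelia holds 100% of Fennick, so Amelia controls Fennick.
Amelia holds 59% of Everline, so Amelia controls Everline.
No other company's threshold is met.
Amelia controls 5 companies.

5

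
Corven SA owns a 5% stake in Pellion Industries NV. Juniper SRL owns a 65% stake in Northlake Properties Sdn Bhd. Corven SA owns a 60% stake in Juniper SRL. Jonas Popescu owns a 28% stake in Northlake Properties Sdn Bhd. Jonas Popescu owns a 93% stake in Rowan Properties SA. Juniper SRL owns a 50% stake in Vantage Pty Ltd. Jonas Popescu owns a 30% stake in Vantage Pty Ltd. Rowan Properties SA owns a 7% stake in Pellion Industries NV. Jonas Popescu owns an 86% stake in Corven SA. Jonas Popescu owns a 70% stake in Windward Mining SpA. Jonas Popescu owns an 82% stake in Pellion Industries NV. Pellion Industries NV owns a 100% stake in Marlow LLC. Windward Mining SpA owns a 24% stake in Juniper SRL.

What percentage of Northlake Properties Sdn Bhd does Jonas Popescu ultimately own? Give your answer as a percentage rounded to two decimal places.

Jonas reaches Northlake along 3 paths.
Direct stake: 28% = 28%.
Via Windward → Juniper: 70% × 24% × 65% = 10.92%.
Via Corven → Juniper: 86% × 60% × 65% = 33.54%.
Total: 28% + 10.92% + 33.54% = 72.46%.

72.46%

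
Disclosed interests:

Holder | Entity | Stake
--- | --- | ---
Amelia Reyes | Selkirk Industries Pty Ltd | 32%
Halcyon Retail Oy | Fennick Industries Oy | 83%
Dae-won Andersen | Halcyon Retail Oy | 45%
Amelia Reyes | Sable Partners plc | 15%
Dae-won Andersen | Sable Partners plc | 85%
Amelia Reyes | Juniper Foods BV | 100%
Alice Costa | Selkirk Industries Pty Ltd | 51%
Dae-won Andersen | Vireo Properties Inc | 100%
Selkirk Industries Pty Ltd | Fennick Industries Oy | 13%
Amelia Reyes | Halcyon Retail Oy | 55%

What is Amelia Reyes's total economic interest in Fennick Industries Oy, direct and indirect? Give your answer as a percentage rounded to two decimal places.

49.81%

Amelia reaches Fennick along 2 paths.
Via Selkirk: 32% × 13% = 4.16%.
Via Halcyon: 55% × 83% = 45.65%.
Total: 4.16% + 45.65% = 49.81%.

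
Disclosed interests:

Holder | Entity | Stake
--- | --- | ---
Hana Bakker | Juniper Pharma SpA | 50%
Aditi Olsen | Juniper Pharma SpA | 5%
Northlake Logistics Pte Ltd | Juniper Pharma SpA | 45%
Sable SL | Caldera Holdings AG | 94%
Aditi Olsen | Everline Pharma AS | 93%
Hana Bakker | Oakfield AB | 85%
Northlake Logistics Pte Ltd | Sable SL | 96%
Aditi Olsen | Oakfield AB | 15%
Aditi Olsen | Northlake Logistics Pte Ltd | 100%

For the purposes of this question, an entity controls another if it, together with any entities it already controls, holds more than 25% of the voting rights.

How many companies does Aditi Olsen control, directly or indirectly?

5

Aditi holds 100% of Northlake, so Aditi controls Northlake.
Northlake holds 96% of Sable, so Aditi controls Sable.
Northlake and Aditi together hold 45% + 5% = 50% of Juniper, so Aditi controls Juniper.
Aditi holds 93% of Everline, so Aditi controls Everline.
Sable holds 94% of Caldera, so Aditi controls Caldera.
No other company's threshold is met.
Aditi controls 5 companies.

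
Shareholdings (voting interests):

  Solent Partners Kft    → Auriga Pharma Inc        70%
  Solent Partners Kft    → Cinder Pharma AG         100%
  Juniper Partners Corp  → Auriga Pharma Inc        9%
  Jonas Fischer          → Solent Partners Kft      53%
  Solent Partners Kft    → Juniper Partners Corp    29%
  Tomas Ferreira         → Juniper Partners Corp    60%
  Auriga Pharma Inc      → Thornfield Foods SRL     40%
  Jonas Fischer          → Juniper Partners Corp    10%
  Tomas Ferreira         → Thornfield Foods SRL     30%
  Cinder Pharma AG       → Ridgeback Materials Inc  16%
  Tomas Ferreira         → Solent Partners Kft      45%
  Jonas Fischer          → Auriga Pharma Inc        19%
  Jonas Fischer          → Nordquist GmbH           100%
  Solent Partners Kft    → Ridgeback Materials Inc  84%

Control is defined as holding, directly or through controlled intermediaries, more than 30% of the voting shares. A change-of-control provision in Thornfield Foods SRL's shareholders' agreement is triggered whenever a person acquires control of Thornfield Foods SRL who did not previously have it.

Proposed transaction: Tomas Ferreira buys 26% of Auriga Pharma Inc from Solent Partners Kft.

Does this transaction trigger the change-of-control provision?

The purchase adds only to Tomas's holdings (Solent's stake shrinks), so Tomas is the only person who could newly come to control Thornfield.
Tomas holds 45% of Solent, so Tomas controls Solent.
Tomas and Solent together hold 60% + 29% = 89% of Juniper, so Tomas controls Juniper.
Juniper and Solent together hold 9% + 70% = 79% of Auriga, so Tomas controls Auriga.
Tomas and Auriga together hold 30% + 40% = 70% of Thornfield, so Tomas controls Thornfield.
So Tomas already controls Thornfield before the transaction.
After the purchase, Tomas holds 26% of Auriga directly, and Solent's stake falls to 44%.
Tomas controlled Thornfield already, so this is not a new person acquiring control; every other person's position is unchanged or reduced.
No new person acquires control, so the clause is not triggered.

No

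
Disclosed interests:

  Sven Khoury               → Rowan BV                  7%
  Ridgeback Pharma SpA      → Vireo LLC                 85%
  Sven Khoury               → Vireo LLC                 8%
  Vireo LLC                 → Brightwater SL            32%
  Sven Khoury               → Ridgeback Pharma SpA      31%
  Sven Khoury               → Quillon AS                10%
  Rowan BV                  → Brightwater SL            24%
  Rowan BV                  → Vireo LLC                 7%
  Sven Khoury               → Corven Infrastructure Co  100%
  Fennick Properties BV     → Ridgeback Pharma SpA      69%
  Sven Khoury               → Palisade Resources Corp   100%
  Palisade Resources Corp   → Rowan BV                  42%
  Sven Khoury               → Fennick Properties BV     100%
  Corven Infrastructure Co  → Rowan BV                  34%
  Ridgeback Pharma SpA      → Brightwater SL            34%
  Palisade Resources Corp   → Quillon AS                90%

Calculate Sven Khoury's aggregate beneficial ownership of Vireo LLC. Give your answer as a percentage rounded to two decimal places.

Sven reaches Vireo along 6 paths.
Via Corven → Rowan: 100% × 34% × 7% = 2.38%.
Via Rowan: 7% × 7% = 0.49%.
Via Palisade → Rowan: 100% × 42% × 7% = 2.94%.
Direct stake: 8% = 8%.
Via Fennick → Ridgeback: 100% × 69% × 85% = 58.65%.
Via Ridgeback: 31% × 85% = 26.35%.
Total: 2.38% + 0.49% + 2.94% + 8% + 58.65% + 26.35% = 98.81%.

98.81%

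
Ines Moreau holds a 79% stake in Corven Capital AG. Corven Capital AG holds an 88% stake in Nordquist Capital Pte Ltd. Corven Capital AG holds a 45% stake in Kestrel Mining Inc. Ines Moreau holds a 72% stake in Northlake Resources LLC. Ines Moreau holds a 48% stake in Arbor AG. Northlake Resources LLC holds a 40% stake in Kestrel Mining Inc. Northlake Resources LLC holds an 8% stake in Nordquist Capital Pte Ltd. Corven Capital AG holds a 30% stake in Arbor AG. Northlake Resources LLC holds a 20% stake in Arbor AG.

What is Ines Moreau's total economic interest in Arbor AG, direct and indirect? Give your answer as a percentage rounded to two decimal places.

86.10%

Ines reaches Arbor along 3 paths.
Via Corven: 79% × 30% = 23.7%.
Via Northlake: 72% × 20% = 14.4%.
Direct stake: 48% = 48%.
Total: 23.7% + 14.4% + 48% = 86.1%.
Rounded: 86.10%.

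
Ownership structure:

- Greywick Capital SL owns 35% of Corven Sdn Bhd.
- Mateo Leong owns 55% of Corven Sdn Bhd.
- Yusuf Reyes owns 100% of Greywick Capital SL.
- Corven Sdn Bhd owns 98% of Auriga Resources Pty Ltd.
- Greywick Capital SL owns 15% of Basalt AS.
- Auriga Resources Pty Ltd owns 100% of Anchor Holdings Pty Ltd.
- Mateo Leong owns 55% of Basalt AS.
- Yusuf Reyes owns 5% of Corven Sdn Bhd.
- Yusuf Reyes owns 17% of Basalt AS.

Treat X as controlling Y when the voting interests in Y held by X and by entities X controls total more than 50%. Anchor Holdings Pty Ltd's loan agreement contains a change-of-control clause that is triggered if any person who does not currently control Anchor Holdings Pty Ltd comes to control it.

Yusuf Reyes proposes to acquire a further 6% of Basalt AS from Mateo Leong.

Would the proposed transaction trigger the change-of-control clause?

The purchase adds only to Yusuf's holdings (Mateo's stake shrinks), so Yusuf is the only person who could newly come to control Anchor.
Yusuf holds 100% of Greywick, so Yusuf controls Greywick.
Neither Yusuf nor any entity Yusuf controls holds any voting interest in Anchor.
So before the transaction, Yusuf does not control Anchor.
After the purchase, Yusuf's direct stake in Basalt rises to 17% + 6% = 23%, and Mateo's stake falls to 49%.
Yusuf's side now holds 15% + 23% = 38% of Basalt, not > 50%, so Yusuf still does not control Basalt.
After the transaction, neither Yusuf nor any entity Yusuf controls holds a voting interest in Anchor, so Yusuf still does not control it.
No new person acquires control, so the clause is not triggered.

No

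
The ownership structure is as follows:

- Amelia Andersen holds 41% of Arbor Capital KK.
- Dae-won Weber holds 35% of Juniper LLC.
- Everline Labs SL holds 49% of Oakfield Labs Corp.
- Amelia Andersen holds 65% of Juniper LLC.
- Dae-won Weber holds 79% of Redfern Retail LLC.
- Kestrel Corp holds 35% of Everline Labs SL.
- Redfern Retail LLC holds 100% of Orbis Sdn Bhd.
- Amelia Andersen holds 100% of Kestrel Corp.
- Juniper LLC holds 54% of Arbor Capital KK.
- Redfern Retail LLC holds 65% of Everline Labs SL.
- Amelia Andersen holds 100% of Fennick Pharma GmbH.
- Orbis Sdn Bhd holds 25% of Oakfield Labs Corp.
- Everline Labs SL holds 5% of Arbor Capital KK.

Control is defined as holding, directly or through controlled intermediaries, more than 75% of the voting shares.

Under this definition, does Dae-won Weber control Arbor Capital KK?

No

Dae-won holds 79% of Redfern, so Dae-won controls Redfern.
Redfern holds 100% of Orbis, so Dae-won controls Orbis.
Neither Dae-won nor any entity Dae-won controls holds any voting interest in Arbor.
So Dae-won does not control Arbor.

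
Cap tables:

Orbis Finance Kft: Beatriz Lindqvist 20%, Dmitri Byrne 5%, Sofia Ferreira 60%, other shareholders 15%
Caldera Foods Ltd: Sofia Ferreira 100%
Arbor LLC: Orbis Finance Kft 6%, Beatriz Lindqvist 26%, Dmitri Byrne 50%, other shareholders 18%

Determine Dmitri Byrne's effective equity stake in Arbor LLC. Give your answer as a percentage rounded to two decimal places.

Dmitri reaches Arbor along 2 paths.
Via Orbis: 5% × 6% = 0.3%.
Direct stake: 50% = 50%.
Total: 0.3% + 50% = 50.3%.
Rounded: 50.30%.

50.30%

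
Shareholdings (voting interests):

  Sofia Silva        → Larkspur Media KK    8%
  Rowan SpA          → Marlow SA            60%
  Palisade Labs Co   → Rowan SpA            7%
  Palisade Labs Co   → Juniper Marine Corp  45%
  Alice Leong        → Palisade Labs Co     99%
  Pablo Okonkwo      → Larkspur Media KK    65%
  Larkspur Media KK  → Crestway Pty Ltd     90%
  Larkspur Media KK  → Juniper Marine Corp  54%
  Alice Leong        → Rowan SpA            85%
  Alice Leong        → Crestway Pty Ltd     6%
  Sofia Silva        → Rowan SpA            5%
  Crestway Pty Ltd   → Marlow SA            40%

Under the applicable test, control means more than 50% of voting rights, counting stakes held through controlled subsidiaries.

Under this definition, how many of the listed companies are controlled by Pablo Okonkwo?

Pablo holds 65% of Larkspur, so Pablo controls Larkspur.
Larkspur holds 90% of Crestway, so Pablo controls Crestway.
Larkspur holds 54% of Juniper, so Pablo controls Juniper.
No other company's threshold is met.
Pablo controls 3 companies.

3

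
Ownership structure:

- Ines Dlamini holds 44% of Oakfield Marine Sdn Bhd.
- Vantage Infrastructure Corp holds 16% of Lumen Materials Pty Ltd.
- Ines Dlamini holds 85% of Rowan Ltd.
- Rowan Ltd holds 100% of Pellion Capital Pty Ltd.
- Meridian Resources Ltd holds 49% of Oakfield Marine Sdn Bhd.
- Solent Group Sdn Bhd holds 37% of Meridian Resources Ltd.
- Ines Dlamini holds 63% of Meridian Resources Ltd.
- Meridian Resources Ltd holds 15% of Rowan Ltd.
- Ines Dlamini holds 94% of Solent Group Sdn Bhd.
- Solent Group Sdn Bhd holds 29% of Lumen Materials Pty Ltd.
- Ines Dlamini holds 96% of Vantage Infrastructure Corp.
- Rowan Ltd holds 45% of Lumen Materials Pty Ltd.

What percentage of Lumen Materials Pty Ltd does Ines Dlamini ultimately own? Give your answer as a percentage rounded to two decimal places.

Ines reaches Lumen along 5 paths.
Via Solent: 94% × 29% = 27.26%.
Via Meridian → Rowan: 63% × 15% × 45% = 4.2525%.
Via Solent → Meridian → Rowan: 94% × 37% × 15% × 45% = 2.34765%.
Via Rowan: 85% × 45% = 38.25%.
Via Vantage: 96% × 16% = 15.36%.
Total: 27.26% + 4.2525% + 2.34765% + 38.25% + 15.36% = 87.47015%.
Rounded: 87.47%.

87.47%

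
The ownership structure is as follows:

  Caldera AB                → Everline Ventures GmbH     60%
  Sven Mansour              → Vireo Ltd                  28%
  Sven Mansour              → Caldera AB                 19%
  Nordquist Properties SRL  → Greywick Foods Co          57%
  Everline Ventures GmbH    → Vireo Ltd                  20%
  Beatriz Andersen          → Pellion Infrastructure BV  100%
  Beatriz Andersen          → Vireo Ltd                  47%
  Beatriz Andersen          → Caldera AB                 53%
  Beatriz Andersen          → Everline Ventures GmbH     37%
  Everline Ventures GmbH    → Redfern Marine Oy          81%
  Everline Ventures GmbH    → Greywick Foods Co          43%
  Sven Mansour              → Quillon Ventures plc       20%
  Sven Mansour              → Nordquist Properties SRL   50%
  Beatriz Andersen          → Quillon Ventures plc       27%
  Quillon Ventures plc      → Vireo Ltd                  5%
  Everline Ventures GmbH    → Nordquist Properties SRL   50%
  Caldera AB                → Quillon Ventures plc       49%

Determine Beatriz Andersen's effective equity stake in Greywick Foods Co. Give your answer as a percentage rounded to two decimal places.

49.19%

Beatriz reaches Greywick along 4 paths.
Via Caldera → Everline: 53% × 60% × 43% = 13.674%.
Via Everline: 37% × 43% = 15.91%.
Via Caldera → Everline → Nordquist: 53% × 60% × 50% × 57% = 9.063%.
Via Everline → Nordquist: 37% × 50% × 57% = 10.545%.
Total: 13.674% + 15.91% + 9.063% + 10.545% = 49.192%.
Rounded: 49.19%.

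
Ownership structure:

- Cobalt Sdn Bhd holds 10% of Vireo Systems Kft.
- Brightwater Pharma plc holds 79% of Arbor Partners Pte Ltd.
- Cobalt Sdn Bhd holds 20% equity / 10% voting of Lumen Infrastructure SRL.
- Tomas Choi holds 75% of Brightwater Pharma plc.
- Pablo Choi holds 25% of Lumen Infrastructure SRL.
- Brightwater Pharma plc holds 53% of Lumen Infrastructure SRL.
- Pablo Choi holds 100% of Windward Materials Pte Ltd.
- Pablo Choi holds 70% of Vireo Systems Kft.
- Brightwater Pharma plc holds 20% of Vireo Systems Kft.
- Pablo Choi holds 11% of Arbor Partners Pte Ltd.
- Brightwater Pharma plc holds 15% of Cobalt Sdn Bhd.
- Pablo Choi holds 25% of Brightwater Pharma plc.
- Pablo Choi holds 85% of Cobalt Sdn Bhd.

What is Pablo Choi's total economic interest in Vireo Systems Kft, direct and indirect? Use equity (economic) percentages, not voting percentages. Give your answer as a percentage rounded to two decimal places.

Pablo reaches Vireo along 4 paths.
Direct stake: 70% = 70%.
Via Brightwater: 25% × 20% = 5%.
Via Brightwater → Cobalt: 25% × 15% × 10% = 0.375%.
Via Cobalt: 85% × 10% = 8.5%.
Total: 70% + 5% + 0.375% + 8.5% = 83.875%.
Rounded: 83.88%.

83.88%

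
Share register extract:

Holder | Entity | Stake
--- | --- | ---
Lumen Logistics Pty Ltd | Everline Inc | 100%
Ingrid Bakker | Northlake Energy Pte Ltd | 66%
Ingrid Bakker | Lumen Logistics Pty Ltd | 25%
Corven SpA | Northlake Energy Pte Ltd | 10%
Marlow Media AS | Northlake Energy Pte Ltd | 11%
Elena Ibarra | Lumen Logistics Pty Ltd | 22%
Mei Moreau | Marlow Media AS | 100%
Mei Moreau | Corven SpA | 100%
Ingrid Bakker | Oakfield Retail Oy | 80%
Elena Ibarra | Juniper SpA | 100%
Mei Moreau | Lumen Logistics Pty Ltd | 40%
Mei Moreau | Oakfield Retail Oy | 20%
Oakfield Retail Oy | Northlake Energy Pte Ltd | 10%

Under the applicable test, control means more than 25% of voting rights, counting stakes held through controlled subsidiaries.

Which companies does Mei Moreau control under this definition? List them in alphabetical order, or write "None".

Corven SpA, Everline Inc, Lumen Logistics Pty Ltd, Marlow Media AS

Mei holds 40% of Lumen, so Mei controls Lumen.
Mei holds 100% of Corven, so Mei controls Corven.
Mei holds 100% of Marlow, so Mei controls Marlow.
Lumen holds 100% of Everline, so Mei controls Everline.
No other company's threshold is met.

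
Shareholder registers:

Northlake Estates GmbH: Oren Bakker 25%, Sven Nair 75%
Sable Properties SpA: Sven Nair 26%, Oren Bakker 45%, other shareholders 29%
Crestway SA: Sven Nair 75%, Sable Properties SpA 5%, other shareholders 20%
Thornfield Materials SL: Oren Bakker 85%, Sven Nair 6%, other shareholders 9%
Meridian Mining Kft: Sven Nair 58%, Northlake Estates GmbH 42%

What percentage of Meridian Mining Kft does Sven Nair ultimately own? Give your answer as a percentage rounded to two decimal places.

89.50%

Sven reaches Meridian along 2 paths.
Direct stake: 58% = 58%.
Via Northlake: 75% × 42% = 31.5%.
Total: 58% + 31.5% = 89.5%.
Rounded: 89.50%.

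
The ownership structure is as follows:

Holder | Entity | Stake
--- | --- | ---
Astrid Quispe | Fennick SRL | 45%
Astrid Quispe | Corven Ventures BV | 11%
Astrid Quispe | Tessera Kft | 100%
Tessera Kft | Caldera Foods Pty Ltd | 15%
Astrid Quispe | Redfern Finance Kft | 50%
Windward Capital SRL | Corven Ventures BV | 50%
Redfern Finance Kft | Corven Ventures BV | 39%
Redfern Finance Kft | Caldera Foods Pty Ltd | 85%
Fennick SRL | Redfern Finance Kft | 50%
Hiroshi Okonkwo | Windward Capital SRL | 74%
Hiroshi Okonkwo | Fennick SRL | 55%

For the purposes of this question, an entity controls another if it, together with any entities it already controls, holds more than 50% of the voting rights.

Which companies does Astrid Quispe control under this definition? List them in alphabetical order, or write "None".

Tessera Kft

Astrid holds 100% of Tessera, so Astrid controls Tessera.
No other company's threshold is met.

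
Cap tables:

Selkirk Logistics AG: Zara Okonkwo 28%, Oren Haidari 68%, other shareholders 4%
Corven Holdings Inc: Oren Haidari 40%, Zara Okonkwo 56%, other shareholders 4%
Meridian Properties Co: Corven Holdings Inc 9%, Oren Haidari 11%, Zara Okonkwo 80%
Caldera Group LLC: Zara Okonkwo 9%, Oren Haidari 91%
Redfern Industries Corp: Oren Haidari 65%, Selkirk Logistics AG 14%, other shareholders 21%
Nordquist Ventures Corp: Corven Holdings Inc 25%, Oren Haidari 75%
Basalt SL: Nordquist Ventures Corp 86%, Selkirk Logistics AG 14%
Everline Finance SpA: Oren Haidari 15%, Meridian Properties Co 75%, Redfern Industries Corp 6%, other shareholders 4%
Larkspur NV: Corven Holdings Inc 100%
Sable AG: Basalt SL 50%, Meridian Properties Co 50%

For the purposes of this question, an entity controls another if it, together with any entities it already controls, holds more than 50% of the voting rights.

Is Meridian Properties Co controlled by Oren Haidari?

Oren holds 68% of Selkirk, so Oren controls Selkirk.
Oren holds 91% of Caldera, so Oren controls Caldera.
Oren and Selkirk together hold 65% + 14% = 79% of Redfern, so Oren controls Redfern.
Oren holds 75% of Nordquist, so Oren controls Nordquist.
Nordquist and Selkirk together hold 86% + 14% = 100% of Basalt, so Oren controls Basalt.
In Meridian, Oren's side holds only 11%, not > 50%.
So Oren does not control Meridian.

No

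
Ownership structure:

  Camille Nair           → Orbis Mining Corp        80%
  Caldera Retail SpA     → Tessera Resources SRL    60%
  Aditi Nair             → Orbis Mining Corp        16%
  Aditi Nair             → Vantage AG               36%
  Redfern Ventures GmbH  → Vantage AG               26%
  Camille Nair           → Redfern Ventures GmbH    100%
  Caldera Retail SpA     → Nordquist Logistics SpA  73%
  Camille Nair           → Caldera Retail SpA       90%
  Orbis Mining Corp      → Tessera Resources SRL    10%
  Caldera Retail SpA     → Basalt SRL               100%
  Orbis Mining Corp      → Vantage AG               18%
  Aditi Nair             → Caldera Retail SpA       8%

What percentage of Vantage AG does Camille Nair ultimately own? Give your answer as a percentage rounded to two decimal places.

40.40%

Camille reaches Vantage along 2 paths.
Via Orbis: 80% × 18% = 14.4%.
Via Redfern: 100% × 26% = 26%.
Total: 14.4% + 26% = 40.4%.
Rounded: 40.40%.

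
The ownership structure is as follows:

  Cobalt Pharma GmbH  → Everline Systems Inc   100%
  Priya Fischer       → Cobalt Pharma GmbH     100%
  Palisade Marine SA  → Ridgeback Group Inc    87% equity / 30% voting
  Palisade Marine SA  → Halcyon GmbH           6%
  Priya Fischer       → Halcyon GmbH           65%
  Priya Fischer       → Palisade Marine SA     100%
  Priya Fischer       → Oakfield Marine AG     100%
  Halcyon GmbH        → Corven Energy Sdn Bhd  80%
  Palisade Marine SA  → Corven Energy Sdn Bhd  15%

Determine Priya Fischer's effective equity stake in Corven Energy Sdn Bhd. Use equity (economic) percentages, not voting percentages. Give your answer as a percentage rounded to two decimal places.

Priya reaches Corven along 3 paths.
Via Palisade: 100% × 15% = 15%.
Via Halcyon: 65% × 80% = 52%.
Via Palisade → Halcyon: 100% × 6% × 80% = 4.8%.
Total: 15% + 52% + 4.8% = 71.8%.
Rounded: 71.80%.

71.80%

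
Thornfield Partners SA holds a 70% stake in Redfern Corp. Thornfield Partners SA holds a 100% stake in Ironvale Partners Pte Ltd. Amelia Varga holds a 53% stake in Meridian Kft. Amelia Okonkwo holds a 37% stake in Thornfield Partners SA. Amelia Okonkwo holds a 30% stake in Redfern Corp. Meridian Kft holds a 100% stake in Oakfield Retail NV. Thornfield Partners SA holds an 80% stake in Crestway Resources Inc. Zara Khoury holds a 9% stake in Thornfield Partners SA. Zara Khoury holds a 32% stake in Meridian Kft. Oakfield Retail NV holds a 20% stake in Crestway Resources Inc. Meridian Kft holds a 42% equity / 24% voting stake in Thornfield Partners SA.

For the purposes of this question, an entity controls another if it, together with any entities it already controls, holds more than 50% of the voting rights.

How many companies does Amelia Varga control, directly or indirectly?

Amelia Varga holds 53% of Meridian, so Amelia Varga controls Meridian.
Meridian holds 100% of Oakfield, so Amelia Varga controls Oakfield.
No other company's threshold is met.
Amelia Varga controls 2 companies.

2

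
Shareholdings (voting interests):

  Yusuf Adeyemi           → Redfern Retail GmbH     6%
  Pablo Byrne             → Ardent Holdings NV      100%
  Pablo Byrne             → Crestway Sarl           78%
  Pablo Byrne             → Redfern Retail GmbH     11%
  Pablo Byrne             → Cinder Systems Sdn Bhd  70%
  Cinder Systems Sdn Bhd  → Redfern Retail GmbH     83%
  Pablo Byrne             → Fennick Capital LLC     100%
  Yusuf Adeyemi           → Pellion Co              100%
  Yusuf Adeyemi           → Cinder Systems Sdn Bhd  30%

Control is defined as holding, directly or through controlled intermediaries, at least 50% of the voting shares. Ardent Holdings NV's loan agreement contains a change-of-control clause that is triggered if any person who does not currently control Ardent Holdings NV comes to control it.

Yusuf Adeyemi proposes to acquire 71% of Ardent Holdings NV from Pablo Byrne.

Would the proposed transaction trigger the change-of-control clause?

The purchase adds only to Yusuf's holdings (Pablo's stake shrinks), so Yusuf is the only person who could newly come to control Ardent.
Yusuf holds 100% of Pellion, so Yusuf controls Pellion.
Neither Yusuf nor any entity Yusuf controls holds any voting interest in Ardent.
So before the transaction, Yusuf does not control Ardent.
After the purchase, Yusuf holds 71% of Ardent directly, and Pablo's stake falls to 29%.
Yusuf holds 71% of Ardent, so Yusuf controls Ardent.
Yusuf did not control Ardent before and does after, so the clause is triggered.

Yes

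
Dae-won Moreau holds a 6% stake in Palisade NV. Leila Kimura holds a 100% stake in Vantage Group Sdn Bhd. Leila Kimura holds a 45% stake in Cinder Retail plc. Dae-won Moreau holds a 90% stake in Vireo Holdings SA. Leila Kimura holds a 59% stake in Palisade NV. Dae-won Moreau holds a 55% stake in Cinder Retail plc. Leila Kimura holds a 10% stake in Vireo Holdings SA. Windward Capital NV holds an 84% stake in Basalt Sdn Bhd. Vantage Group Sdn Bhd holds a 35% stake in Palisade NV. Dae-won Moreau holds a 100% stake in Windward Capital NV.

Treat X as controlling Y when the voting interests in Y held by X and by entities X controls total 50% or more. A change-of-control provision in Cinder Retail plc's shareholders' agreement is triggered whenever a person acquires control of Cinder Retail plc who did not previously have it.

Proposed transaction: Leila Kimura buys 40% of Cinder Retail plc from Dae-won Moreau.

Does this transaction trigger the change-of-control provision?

The purchase adds only to Leila's holdings (Dae-won's stake shrinks), so Leila is the only person who could newly come to control Cinder.
Leila holds 100% of Vantage, so Leila controls Vantage.
Leila and Vantage together hold 59% + 35% = 94% of Palisade, so Leila controls Palisade.
In Cinder, Leila's side holds only 45%, not ≥ 50%.
So before the transaction, Leila does not control Cinder.
After the purchase, Leila's direct stake in Cinder rises to 45% + 40% = 85%, and Dae-won's stake falls to 15%.
Leila holds 85% of Cinder, so Leila controls Cinder.
Leila did not control Cinder before and does after, so the clause is triggered.

Yes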